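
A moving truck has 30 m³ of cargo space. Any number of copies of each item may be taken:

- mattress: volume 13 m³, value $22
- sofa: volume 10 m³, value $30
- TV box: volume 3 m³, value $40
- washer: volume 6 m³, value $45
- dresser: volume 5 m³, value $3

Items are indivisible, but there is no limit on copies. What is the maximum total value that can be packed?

$400

Best value-per-unit is TV box at 40/3, and filling with it alone uses volume 10×3=30. No mix of the others beats 10×40 = 400.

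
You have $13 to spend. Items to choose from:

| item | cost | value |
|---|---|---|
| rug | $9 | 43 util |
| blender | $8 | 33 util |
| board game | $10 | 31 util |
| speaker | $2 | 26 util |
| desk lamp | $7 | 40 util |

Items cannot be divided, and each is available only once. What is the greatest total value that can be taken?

69 util

Check high-value combinations within $13:
- rug+speaker: cost 9+2=11, value 43+26=69
- speaker+desk lamp: cost 2+7=9, value 26+40=66
- blender+speaker: cost 8+2=10, value 33+26=59
Best: 69 util.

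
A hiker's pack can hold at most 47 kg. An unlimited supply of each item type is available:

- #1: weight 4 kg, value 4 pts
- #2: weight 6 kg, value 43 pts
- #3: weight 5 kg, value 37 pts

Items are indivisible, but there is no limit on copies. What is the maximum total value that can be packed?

Best value-per-unit is #3 at 37/5; filling with it alone gives 9×37 = 333.
Optimal mix: 2×#2 + 7×#3 → weight 47, value 345.

345 pts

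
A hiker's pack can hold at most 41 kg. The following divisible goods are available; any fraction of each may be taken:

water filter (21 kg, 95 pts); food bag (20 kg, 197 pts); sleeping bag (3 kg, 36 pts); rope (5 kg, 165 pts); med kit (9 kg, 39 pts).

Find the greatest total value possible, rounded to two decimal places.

Take in order of value per unit:
- rope (165/5 per unit): all 5 → value 165, running total 165.00
- sleeping bag (36/3 per unit): all 3 → value 36, running total 201.00
- food bag (197/20 per unit): all 20 → value 197, running total 398.00
- water filter (95/21 per unit): 13 of 21 → value 13×95/21 = 58.8095, running total 456.81
Total 456.81.

456.81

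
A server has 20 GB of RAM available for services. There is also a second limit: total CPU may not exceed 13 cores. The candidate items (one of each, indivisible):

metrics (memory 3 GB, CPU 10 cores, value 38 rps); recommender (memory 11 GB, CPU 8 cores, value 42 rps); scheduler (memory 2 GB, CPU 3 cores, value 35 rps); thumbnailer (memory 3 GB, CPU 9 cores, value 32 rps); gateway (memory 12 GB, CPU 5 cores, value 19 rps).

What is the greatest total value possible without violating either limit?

Feasible sets respecting both limits:
- recommender+scheduler: memory 13, CPU 11, value 77
- metrics+scheduler: memory 5, CPU 13, value 73
- scheduler+thumbnailer: memory 5, CPU 12, value 67
Best: 77 rps.

77 rps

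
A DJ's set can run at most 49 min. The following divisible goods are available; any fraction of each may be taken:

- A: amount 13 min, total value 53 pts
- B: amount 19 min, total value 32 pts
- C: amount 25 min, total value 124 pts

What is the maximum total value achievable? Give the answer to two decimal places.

Take in order of value per unit:
- C (124/25 per unit): all 25 → value 124, running total 124.00
- A (53/13 per unit): all 13 → value 53, running total 177.00
- B (32/19 per unit): 11 of 19 → value 11×32/19 = 18.5263, running total 195.53
Total 195.53.

195.53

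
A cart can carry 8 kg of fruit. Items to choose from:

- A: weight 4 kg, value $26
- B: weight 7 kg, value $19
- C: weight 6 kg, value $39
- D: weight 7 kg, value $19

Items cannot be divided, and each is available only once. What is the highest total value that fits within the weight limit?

Check high-value combinations within 8 kg:
- C: weight 6, value 39
- A: weight 4, value 26
- B: weight 7, value 19
Best: $39.

$39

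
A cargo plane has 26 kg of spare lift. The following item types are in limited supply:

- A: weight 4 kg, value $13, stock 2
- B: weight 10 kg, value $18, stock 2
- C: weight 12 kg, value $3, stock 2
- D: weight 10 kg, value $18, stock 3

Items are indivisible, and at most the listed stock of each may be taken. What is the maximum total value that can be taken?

$49

Top feasible selections:
- 1×A + 2×D: weight 24, value 49
- 1×A + 1×B + 1×D: weight 24, value 49
Best: $49.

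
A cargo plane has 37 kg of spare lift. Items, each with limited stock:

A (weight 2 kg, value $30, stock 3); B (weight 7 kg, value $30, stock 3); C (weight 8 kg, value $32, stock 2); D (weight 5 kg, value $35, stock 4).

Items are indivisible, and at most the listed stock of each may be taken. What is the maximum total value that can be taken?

$262

Top feasible selections:
- 3×A + 1×C + 4×D: weight 34, value 262
- 3×A + 1×B + 4×D: weight 33, value 260
- 3×A + 2×C + 3×D: weight 37, value 259
- 3×A + 1×B + 1×C + 3×D: weight 36, value 257
Best: $262.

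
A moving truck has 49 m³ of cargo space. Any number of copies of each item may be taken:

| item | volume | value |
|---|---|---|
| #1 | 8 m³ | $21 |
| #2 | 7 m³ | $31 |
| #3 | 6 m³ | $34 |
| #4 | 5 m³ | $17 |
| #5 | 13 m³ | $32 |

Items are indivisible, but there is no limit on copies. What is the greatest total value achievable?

Best value-per-unit is #3 at 34/6, and filling with it alone uses volume 8×6=48. No mix of the others beats 8×34 = 272.

$272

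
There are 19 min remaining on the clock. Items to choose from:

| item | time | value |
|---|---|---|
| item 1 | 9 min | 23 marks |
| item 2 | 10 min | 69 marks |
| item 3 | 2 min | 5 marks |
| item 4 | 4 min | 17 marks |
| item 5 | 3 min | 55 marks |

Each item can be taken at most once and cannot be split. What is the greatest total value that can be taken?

Check high-value combinations within 19 min:
- item 2+item 3+item 4+item 5: time 10+2+4+3=19, value 69+5+17+55=146
- item 2+item 4+item 5: time 10+4+3=17, value 69+17+55=141
- item 2+item 3+item 5: time 10+2+3=15, value 69+5+55=129
Best: 146 marks.

146 marks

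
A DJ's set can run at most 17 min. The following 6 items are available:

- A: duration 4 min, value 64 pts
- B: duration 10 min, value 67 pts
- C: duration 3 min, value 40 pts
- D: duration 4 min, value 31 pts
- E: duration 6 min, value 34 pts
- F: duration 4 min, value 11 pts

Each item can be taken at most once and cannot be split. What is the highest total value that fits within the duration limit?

171 pts

Check high-value combinations within 17 min:
- A+B+C: duration 4+10+3=17, value 64+67+40=171
- A+C+D+E: duration 4+3+4+6=17, value 64+40+31+34=169
- A+C+E+F: duration 4+3+6+4=17, value 64+40+34+11=149
Best: 171 pts.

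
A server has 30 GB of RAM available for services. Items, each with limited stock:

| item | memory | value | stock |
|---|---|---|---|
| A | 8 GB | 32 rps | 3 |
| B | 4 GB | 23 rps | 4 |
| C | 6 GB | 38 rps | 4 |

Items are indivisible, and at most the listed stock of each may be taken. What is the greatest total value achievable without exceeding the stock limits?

183 rps

Top feasible selections:
- 3×B + 3×C: memory 30, value 183
- 1×B + 4×C: memory 28, value 175
Best: 183 rps.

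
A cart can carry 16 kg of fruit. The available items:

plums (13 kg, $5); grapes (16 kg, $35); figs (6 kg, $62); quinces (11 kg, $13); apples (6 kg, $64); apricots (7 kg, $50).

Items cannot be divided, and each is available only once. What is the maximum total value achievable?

$126

This is a 0/1 knapsack; check combinations near the capacity.
- figs+apples: weight 6+6=12, value 62+64=126
- apples+apricots: weight 6+7=13, value 64+50=114
- figs+apricots: weight 6+7=13, value 62+50=112
- apples: weight 6, value 64
- figs: weight 6, value 62
Best: $126.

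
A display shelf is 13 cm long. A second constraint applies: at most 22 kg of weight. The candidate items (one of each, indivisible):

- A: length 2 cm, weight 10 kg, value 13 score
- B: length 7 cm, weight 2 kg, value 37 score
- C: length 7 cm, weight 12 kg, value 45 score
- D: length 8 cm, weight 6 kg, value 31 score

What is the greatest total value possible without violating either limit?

58 score

Feasible sets respecting both limits:
- A+C: length 9, weight 22, value 58
- A+B: length 9, weight 12, value 50
- C: length 7, weight 12, value 45
- A+D: length 10, weight 16, value 44
Best: 58 score.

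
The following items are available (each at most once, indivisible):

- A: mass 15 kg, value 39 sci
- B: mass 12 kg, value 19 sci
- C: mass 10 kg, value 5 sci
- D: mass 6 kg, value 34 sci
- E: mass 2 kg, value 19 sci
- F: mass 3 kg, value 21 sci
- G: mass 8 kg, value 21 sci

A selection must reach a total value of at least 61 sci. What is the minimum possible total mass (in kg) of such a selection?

11

Subsets with value ≥ 61, sorted by total mass:
- D+E+F: mass 11, value 74
- E+F+G: mass 13, value 61
- D+E+G: mass 16, value 74
Minimum mass: 11 kg.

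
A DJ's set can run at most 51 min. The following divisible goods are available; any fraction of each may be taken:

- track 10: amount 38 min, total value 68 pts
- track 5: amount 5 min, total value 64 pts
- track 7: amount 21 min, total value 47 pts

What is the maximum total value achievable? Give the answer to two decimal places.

155.74

Take in order of value per unit:
- track 5 (64/5 per unit): all 5 → value 64, running total 64.00
- track 7 (47/21 per unit): all 21 → value 47, running total 111.00
- track 10 (68/38 per unit): 25 of 38 → value 25×68/38 = 44.7368, running total 155.74
Total 155.74.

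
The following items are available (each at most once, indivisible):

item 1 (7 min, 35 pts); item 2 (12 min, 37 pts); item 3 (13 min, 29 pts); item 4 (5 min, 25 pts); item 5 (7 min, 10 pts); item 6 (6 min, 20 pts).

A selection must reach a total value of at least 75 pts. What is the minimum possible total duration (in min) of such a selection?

Subsets with value ≥ 75, sorted by total duration:
- item 1+item 4+item 6: duration 18, value 80
- item 2+item 4+item 6: duration 23, value 82
- item 1+item 2+item 4: duration 24, value 97
Minimum duration: 18 min.

18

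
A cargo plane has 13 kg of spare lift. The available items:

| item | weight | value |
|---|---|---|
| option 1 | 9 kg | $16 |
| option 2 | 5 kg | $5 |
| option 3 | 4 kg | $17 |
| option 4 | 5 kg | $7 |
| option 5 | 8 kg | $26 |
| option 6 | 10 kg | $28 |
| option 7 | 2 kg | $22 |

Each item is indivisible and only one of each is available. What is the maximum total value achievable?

$50

Check high-value combinations within 13 kg:
- option 6+option 7: weight 10+2=12, value 28+22=50
- option 5+option 7: weight 8+2=10, value 26+22=48
- option 3+option 4+option 7: weight 4+5+2=11, value 17+7+22=46
- option 2+option 3+option 7: weight 5+4+2=11, value 5+17+22=44
- option 3+option 5: weight 4+8=12, value 17+26=43
Best: $50.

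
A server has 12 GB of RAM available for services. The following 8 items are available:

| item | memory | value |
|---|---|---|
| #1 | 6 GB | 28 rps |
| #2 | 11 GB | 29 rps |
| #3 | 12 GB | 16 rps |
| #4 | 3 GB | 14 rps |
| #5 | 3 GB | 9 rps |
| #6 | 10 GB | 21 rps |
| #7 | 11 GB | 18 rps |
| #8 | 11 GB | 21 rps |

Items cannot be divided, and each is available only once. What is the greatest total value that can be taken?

Check high-value combinations within 12 GB:
- #1+#4+#5: memory 6+3+3=12, value 28+14+9=51
- #1+#4: memory 6+3=9, value 28+14=42
- #1+#5: memory 6+3=9, value 28+9=37
- #2: memory 11, value 29
- #1: memory 6, value 28
Best: 51 rps.

51 rps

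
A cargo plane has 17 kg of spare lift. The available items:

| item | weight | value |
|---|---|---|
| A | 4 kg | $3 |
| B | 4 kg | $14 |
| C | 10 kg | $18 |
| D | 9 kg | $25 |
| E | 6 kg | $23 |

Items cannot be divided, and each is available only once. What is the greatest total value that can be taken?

$48

Check high-value combinations within 17 kg:
- D+E: weight 9+6=15, value 25+23=48
- A+B+D: weight 4+4+9=17, value 3+14+25=42
- C+E: weight 10+6=16, value 18+23=41
- A+B+E: weight 4+4+6=14, value 3+14+23=40
Best: $48.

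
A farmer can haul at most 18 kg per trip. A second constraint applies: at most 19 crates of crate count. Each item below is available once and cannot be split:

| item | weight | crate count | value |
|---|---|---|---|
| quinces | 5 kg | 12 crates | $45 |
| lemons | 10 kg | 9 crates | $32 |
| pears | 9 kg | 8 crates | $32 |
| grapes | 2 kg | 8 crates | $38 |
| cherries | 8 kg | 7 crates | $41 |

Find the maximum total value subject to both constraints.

Feasible sets respecting both limits:
- quinces+cherries: weight 13, crate count 19, value 86
- grapes+cherries: weight 10, crate count 15, value 79
- lemons+cherries: weight 18, crate count 16, value 73
- pears+cherries: weight 17, crate count 15, value 73
Best: $86.

$86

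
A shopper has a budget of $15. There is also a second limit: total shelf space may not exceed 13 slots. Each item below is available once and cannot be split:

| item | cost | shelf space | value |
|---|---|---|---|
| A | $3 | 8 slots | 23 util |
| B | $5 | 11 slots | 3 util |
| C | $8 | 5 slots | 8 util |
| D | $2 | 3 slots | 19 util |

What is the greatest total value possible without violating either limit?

42 util

Feasible sets respecting both limits:
- A+D: cost 5, shelf space 11, value 42
- A+C: cost 11, shelf space 13, value 31
- C+D: cost 10, shelf space 8, value 27
- A: cost 3, shelf space 8, value 23
Best: 42 util.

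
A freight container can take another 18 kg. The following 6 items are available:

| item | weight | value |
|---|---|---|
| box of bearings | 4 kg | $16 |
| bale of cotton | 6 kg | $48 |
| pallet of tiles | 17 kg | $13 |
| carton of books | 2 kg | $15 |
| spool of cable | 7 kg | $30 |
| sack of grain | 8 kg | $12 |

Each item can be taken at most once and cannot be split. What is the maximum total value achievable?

Check high-value combinations within 18 kg:
- box of bearings+bale of cotton+spool of cable: weight 4+6+7=17, value 16+48+30=94
- bale of cotton+carton of books+spool of cable: weight 6+2+7=15, value 48+15+30=93
- box of bearings+bale of cotton+carton of books: weight 4+6+2=12, value 16+48+15=79
Best: $94.

$94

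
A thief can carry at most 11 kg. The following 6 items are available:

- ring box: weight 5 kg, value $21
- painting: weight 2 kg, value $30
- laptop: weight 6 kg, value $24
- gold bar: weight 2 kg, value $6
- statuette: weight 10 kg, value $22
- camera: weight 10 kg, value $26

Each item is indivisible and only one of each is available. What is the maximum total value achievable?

$60

Check high-value combinations within 11 kg:
- painting+laptop+gold bar: weight 2+6+2=10, value 30+24+6=60
- ring box+painting+gold bar: weight 5+2+2=9, value 21+30+6=57
- painting+laptop: weight 2+6=8, value 30+24=54
Best: $60.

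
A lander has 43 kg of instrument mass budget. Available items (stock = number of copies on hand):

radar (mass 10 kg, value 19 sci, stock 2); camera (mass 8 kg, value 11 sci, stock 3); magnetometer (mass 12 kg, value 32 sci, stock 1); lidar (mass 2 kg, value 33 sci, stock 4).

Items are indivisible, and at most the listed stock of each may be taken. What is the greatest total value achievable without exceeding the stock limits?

Top feasible selections:
- 2×radar + 1×magnetometer + 4×lidar: mass 40, value 202
- 1×radar + 1×camera + 1×magnetometer + 4×lidar: mass 38, value 194
- 2×camera + 1×magnetometer + 4×lidar: mass 36, value 186
- 1×radar + 3×camera + 4×lidar: mass 42, value 184
Best: 202 sci.

202 sci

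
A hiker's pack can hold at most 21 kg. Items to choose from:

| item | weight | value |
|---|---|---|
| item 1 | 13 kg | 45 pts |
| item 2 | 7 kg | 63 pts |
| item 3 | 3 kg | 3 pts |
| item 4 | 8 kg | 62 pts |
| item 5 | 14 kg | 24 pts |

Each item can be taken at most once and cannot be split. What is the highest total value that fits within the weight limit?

128 pts

This is a 0/1 knapsack; check combinations near the capacity.
- item 2+item 3+item 4: weight 7+3+8=18, value 63+3+62=128
- item 2+item 4: weight 7+8=15, value 63+62=125
- item 1+item 2: weight 13+7=20, value 45+63=108
- item 1+item 4: weight 13+8=21, value 45+62=107
Best: 128 pts.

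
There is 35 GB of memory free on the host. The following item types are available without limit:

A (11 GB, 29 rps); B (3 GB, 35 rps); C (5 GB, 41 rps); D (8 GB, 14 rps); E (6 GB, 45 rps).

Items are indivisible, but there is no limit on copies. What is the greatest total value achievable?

391 rps

Best value-per-unit is B at 35/3; filling with it alone gives 11×35 = 385.
Optimal mix: 10×B + 1×C → memory 35, value 391.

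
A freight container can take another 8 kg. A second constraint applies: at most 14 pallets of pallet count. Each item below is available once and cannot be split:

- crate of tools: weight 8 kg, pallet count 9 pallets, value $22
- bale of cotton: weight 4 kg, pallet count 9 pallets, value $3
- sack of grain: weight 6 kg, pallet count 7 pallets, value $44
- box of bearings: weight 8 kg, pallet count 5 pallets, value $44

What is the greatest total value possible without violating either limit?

$44

Feasible sets respecting both limits:
- sack of grain: weight 6, pallet count 7, value 44
- box of bearings: weight 8, pallet count 5, value 44
- crate of tools: weight 8, pallet count 9, value 22
- bale of cotton: weight 4, pallet count 9, value 3
Best: $44.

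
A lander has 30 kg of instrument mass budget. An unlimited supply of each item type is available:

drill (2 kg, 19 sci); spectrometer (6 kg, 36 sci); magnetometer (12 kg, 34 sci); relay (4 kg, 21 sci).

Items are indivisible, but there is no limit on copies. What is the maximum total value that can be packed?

Best value-per-unit is drill at 19/2, and filling with it alone uses mass 15×2=30. No mix of the others beats 15×19 = 285.

285 sci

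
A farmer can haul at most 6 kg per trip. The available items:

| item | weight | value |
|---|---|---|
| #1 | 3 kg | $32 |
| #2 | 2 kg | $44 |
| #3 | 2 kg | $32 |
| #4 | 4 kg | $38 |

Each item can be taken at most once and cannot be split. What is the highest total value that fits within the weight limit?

Check high-value combinations within 6 kg:
- #2+#4: weight 2+4=6, value 44+38=82
- #2+#3: weight 2+2=4, value 44+32=76
- #1+#2: weight 3+2=5, value 32+44=76
- #3+#4: weight 2+4=6, value 32+38=70
- #1+#3: weight 3+2=5, value 32+32=64
Best: $82.

$82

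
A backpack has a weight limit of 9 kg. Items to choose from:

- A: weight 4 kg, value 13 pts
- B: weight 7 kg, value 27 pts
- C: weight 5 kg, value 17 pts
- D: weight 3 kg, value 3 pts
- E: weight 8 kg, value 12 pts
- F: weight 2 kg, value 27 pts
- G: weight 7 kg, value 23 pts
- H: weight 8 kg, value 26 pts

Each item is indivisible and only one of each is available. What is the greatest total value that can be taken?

54 pts

Check high-value combinations within 9 kg:
- B+F: weight 7+2=9, value 27+27=54
- F+G: weight 2+7=9, value 27+23=50
- C+F: weight 5+2=7, value 17+27=44
- A+D+F: weight 4+3+2=9, value 13+3+27=43
Best: 54 pts.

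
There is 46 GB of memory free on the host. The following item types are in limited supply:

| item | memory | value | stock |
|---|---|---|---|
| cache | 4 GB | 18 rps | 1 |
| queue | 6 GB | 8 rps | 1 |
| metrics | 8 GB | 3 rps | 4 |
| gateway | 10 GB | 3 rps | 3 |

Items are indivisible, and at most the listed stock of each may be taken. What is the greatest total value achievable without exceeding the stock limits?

Best selections within memory 46 and stock limits:
- 1×cache + 1×queue + 4×metrics: memory 42, value 38
- 1×cache + 1×queue + 3×metrics + 1×gateway: memory 44, value 38
- 1×cache + 1×queue + 2×metrics + 2×gateway: memory 46, value 38
Best: 38 rps.

38 rps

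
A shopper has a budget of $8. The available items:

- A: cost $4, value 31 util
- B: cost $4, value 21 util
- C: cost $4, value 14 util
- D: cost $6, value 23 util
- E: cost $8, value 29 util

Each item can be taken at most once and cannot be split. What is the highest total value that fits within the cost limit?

Check high-value combinations within $8:
- A+B: cost 4+4=8, value 31+21=52
- A+C: cost 4+4=8, value 31+14=45
- B+C: cost 4+4=8, value 21+14=35
Best: 52 util.

52 util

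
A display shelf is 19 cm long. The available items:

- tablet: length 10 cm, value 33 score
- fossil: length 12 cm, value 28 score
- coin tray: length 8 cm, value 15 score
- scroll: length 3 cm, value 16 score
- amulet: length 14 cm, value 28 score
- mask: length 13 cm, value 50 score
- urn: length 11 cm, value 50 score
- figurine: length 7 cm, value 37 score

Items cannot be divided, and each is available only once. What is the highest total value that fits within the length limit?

This is a 0/1 knapsack; check combinations near the capacity.
- urn+figurine: length 11+7=18, value 50+37=87
- tablet+figurine: length 10+7=17, value 33+37=70
- coin tray+scroll+figurine: length 8+3+7=18, value 15+16+37=68
- scroll+urn: length 3+11=14, value 16+50=66
- scroll+mask: length 3+13=16, value 16+50=66
Best: 87 score.

87 score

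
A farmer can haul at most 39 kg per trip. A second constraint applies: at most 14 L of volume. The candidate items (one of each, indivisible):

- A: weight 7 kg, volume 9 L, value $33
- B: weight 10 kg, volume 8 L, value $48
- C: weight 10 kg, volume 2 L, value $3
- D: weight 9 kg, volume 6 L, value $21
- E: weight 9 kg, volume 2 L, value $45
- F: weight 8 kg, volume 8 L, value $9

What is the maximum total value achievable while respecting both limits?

$96

Feasible sets respecting both limits:
- B+C+E: weight 29, volume 12, value 96
- B+E: weight 19, volume 10, value 93
- A+C+E: weight 26, volume 13, value 81
- A+E: weight 16, volume 11, value 78
Best: $96.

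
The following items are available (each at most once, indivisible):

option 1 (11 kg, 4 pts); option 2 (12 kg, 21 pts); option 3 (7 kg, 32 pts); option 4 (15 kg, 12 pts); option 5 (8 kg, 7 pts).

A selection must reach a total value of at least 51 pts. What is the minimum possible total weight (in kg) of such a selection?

Subsets with value ≥ 51, sorted by total weight:
- option 2+option 3: weight 19, value 53
- option 2+option 3+option 5: weight 27, value 60
- option 1+option 2+option 3: weight 30, value 57
- option 3+option 4+option 5: weight 30, value 51
Minimum weight: 19 kg.

19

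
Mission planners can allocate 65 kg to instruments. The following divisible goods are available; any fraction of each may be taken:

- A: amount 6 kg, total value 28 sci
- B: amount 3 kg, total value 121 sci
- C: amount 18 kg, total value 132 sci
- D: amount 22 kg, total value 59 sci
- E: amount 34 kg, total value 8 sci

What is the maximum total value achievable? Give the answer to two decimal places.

343.76

Take in order of value per unit:
- B (121/3 per unit): all 3 → value 121, running total 121.00
- C (132/18 per unit): all 18 → value 132, running total 253.00
- A (28/6 per unit): all 6 → value 28, running total 281.00
- D (59/22 per unit): all 22 → value 59, running total 340.00
- E (8/34 per unit): 16 of 34 → value 16×8/34 = 3.7647, running total 343.76
Total 343.76.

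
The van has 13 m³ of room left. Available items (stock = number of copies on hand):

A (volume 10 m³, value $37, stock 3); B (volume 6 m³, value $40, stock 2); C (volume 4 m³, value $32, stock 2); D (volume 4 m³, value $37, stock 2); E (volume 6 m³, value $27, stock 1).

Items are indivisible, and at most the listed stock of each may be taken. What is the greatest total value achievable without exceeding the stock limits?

Best selections within volume 13 and stock limits:
- 1×C + 2×D: volume 12, value 106
- 2×C + 1×D: volume 12, value 101
- 2×B: volume 12, value 80
- 1×B + 1×D: volume 10, value 77
Best: $106.

$106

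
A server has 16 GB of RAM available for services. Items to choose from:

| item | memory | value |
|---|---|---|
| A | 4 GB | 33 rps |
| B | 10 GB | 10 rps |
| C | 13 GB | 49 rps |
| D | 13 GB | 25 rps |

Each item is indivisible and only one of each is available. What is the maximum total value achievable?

49 rps

Check high-value combinations within 16 GB:
- C: memory 13, value 49
- A+B: memory 4+10=14, value 33+10=43
- A: memory 4, value 33
- D: memory 13, value 25
Best: 49 rps.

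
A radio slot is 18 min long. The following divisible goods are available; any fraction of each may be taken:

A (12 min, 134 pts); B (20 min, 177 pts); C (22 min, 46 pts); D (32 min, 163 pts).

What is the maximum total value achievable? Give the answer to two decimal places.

187.10

Take in order of value per unit:
- A (134/12 per unit): all 12 → value 134, running total 134.00
- B (177/20 per unit): 6 of 20 → value 6×177/20 = 53.1000, running total 187.10
Total 187.10.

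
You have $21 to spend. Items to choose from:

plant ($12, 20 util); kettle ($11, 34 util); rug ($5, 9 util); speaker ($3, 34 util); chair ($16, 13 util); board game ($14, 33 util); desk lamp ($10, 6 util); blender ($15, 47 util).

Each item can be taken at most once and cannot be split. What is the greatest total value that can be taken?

81 util

Check high-value combinations within $21:
- speaker+blender: cost 3+15=18, value 34+47=81
- kettle+rug+speaker: cost 11+5+3=19, value 34+9+34=77
- kettle+speaker: cost 11+3=14, value 34+34=68
- speaker+board game: cost 3+14=17, value 34+33=67
Best: 81 util.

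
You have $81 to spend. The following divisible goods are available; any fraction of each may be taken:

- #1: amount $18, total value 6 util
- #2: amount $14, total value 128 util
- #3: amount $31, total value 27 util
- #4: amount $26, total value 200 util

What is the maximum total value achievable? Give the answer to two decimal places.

358.33

Take in order of value per unit:
- #2 (128/14 per unit): all 14 → value 128, running total 128.00
- #4 (200/26 per unit): all 26 → value 200, running total 328.00
- #3 (27/31 per unit): all 31 → value 27, running total 355.00
- #1 (6/18 per unit): 10 of 18 → value 10×6/18 = 3.3333, running total 358.33
Total 358.33.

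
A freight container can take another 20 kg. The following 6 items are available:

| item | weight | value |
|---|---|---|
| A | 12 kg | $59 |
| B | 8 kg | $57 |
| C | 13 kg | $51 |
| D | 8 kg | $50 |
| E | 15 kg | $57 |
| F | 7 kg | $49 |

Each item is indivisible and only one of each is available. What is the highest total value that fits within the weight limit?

$116

Check high-value combinations within 20 kg:
- A+B: weight 12+8=20, value 59+57=116
- A+D: weight 12+8=20, value 59+50=109
- A+F: weight 12+7=19, value 59+49=108
Best: $116.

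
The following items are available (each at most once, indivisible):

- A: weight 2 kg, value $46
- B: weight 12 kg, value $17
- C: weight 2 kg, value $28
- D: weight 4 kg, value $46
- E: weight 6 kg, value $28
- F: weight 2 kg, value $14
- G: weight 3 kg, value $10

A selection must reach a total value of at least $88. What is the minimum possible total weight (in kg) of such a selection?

Subsets with value ≥ 88, sorted by total weight:
- A+D: weight 6, value 92
- A+C+F: weight 6, value 88
- A+C+D: weight 8, value 120
- A+D+F: weight 8, value 106
Minimum weight: 6 kg.

6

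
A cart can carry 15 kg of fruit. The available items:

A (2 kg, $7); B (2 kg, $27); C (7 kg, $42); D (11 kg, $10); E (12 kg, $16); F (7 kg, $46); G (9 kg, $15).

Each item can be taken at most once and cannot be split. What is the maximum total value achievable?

$88

This is a 0/1 knapsack; check combinations near the capacity.
- C+F: weight 7+7=14, value 42+46=88
- A+B+F: weight 2+2+7=11, value 7+27+46=80
- A+B+C: weight 2+2+7=11, value 7+27+42=76
- B+F: weight 2+7=9, value 27+46=73
- B+C: weight 2+7=9, value 27+42=69
Best: $88.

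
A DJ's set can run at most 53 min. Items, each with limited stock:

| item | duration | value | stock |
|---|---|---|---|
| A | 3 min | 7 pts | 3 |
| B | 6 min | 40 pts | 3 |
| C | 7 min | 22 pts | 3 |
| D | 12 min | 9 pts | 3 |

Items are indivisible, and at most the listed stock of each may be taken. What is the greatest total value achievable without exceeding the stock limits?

Top feasible selections:
- 3×A + 3×B + 3×C: duration 48, value 207
- 2×A + 3×B + 3×C: duration 45, value 200
- 3×B + 3×C + 1×D: duration 51, value 195
- 3×A + 3×B + 2×C + 1×D: duration 53, value 194
Best: 207 pts.

207 pts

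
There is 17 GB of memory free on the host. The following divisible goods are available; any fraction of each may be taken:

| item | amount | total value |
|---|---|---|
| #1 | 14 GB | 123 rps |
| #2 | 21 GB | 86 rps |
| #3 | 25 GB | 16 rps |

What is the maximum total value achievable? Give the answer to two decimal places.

Take in order of value per unit:
- #1 (123/14 per unit): all 14 → value 123, running total 123.00
- #2 (86/21 per unit): 3 of 21 → value 3×86/21 = 12.2857, running total 135.29
Total 135.29.

135.29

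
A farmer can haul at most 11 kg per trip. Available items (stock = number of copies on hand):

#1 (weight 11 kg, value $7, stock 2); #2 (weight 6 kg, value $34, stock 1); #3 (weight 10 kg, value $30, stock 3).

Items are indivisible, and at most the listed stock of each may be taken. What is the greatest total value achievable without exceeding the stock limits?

Best selections within weight 11 and stock limits:
- 1×#2: weight 6, value 34
- 1×#3: weight 10, value 30
- 1×#1: weight 11, value 7
Best: $34.

$34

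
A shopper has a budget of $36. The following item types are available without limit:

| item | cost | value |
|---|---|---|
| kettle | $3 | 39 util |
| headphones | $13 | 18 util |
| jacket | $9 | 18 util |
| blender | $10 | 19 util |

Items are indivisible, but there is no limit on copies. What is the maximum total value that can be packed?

Best value-per-unit is kettle at 39/3, and filling with it alone uses cost 12×3=36. No mix of the others beats 12×39 = 468.

468 util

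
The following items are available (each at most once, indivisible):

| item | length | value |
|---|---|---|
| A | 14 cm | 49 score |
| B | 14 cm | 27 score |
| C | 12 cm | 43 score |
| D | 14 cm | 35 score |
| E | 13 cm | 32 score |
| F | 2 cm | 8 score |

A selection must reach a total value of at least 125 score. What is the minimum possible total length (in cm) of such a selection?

Subsets with value ≥ 125, sorted by total length:
- A+C+D: length 40, value 127
- A+C+E+F: length 41, value 132
- A+C+D+F: length 42, value 135
- A+B+C+F: length 42, value 127
Minimum length: 40 cm.

40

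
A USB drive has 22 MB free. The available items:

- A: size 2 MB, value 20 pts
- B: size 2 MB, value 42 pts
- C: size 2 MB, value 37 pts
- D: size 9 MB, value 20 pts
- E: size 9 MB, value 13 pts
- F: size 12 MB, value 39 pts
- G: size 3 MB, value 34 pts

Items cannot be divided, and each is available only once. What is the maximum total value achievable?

Check high-value combinations within 22 MB:
- A+B+C+F+G: size 2+2+2+12+3=21, value 20+42+37+39+34=172
- A+B+C+D+G: size 2+2+2+9+3=18, value 20+42+37+20+34=153
- B+C+F+G: size 2+2+12+3=19, value 42+37+39+34=152
- A+B+C+E+G: size 2+2+2+9+3=18, value 20+42+37+13+34=146
Best: 172 pts.

172 pts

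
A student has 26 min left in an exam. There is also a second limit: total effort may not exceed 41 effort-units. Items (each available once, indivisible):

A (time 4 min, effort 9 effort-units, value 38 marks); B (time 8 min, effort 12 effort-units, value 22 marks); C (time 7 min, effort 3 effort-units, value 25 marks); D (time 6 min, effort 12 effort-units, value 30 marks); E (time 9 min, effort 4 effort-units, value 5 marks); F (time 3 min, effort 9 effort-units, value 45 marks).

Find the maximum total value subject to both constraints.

138 marks

Feasible sets respecting both limits:
- A+C+D+F: time 20, effort 33, value 138
- A+B+C+F: time 22, effort 33, value 130
- B+C+D+F: time 24, effort 36, value 122
Best: 138 marks.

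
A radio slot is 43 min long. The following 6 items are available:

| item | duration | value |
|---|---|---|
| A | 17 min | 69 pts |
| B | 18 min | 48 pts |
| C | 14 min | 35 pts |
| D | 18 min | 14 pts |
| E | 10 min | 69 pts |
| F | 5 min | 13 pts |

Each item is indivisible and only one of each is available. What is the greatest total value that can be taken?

173 pts

Check high-value combinations within 43 min:
- A+C+E: duration 17+14+10=41, value 69+35+69=173
- B+C+E: duration 18+14+10=42, value 48+35+69=152
- A+E+F: duration 17+10+5=32, value 69+69+13=151
Best: 173 pts.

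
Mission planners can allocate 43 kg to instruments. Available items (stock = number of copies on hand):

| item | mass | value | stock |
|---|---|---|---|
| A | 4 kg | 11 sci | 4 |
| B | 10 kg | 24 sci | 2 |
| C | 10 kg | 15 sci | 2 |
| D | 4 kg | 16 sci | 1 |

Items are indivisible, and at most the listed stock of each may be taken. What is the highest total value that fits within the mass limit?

108 sci

Best selections within mass 43 and stock limits:
- 4×A + 2×B + 1×D: mass 40, value 108
- 2×A + 2×B + 1×C + 1×D: mass 42, value 101
Best: 108 sci.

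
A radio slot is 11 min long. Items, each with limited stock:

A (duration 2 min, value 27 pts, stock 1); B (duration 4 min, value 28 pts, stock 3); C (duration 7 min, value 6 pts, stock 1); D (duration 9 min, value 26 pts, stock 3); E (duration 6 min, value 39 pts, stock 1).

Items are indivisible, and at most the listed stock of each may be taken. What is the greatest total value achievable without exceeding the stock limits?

83 pts

Top feasible selections:
- 1×A + 2×B: duration 10, value 83
- 1×B + 1×E: duration 10, value 67
Best: 83 pts.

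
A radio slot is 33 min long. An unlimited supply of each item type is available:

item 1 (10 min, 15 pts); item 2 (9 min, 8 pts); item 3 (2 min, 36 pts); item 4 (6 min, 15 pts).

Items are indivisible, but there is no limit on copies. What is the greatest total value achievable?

Best value-per-unit is item 3 at 36/2, and filling with it alone uses duration 16×2=32. No mix of the others beats 16×36 = 576.

576 pts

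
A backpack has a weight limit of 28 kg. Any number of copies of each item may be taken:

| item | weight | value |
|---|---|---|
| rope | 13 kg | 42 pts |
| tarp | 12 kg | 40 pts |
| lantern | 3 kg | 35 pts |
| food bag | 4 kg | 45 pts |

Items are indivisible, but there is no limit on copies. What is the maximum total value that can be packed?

Best value-per-unit is lantern at 35/3; filling with it alone gives 9×35 = 315.
Optimal mix: 8×lantern + 1×food bag → weight 28, value 325.

325 pts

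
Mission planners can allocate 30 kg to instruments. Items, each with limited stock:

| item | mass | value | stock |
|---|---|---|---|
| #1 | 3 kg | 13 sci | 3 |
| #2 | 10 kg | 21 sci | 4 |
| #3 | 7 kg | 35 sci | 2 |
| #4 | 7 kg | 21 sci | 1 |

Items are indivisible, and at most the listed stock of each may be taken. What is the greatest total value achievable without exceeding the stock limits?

Best selections within mass 30 and stock limits:
- 3×#1 + 2×#3 + 1×#4: mass 30, value 130
- 2×#1 + 2×#3 + 1×#4: mass 27, value 117
- 2×#1 + 1×#2 + 2×#3: mass 30, value 117
- 3×#1 + 2×#3: mass 23, value 109
Best: 130 sci.

130 sci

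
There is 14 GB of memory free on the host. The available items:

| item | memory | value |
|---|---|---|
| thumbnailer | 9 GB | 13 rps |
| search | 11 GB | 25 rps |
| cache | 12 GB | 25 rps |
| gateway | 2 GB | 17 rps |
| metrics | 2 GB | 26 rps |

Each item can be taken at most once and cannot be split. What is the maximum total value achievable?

56 rps

Check high-value combinations within 14 GB:
- thumbnailer+gateway+metrics: memory 9+2+2=13, value 13+17+26=56
- search+metrics: memory 11+2=13, value 25+26=51
- cache+metrics: memory 12+2=14, value 25+26=51
- gateway+metrics: memory 2+2=4, value 17+26=43
Best: 56 rps.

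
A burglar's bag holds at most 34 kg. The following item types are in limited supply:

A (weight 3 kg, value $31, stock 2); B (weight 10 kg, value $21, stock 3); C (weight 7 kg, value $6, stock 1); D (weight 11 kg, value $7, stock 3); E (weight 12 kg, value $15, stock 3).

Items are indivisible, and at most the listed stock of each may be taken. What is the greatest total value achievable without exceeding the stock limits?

$110

Best selections within weight 34 and stock limits:
- 2×A + 2×B + 1×C: weight 33, value 110
- 2×A + 2×B: weight 26, value 104
- 2×A + 1×B + 1×E: weight 28, value 98
- 2×A + 1×B + 1×C + 1×D: weight 34, value 96
Best: $110.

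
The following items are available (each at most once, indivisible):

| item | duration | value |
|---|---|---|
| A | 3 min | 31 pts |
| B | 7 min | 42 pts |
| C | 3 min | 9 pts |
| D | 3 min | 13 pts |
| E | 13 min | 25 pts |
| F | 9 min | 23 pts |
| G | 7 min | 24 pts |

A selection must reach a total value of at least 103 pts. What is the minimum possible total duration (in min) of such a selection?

Subsets with value ≥ 103, sorted by total duration:
- A+B+D+G: duration 20, value 110
- A+B+C+G: duration 20, value 106
- A+B+D+F: duration 22, value 109
- A+B+C+F: duration 22, value 105
Minimum duration: 20 min.

20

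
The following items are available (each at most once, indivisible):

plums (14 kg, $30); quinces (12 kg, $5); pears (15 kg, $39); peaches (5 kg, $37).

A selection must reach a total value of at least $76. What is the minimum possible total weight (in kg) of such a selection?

Subsets with value ≥ 76, sorted by total weight:
- pears+peaches: weight 20, value 76
- quinces+pears+peaches: weight 32, value 81
- plums+pears+peaches: weight 34, value 106
Minimum weight: 20 kg.

20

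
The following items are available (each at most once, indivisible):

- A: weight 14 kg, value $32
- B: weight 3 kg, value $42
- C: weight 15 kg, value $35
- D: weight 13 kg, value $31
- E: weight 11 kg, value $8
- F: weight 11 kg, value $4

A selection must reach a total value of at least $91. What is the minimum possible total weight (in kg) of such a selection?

30

Subsets with value ≥ 91, sorted by total weight:
- A+B+D: weight 30, value 105
- B+C+D: weight 31, value 108
Minimum weight: 30 kg.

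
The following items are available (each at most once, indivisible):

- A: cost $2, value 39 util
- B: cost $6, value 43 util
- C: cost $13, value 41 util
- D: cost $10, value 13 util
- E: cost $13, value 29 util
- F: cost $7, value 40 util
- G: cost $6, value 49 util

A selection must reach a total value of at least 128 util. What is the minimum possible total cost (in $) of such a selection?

14

Subsets with value ≥ 128, sorted by total cost:
- A+B+G: cost 14, value 131
- A+F+G: cost 15, value 128
- B+F+G: cost 19, value 132
Minimum cost: 14 $.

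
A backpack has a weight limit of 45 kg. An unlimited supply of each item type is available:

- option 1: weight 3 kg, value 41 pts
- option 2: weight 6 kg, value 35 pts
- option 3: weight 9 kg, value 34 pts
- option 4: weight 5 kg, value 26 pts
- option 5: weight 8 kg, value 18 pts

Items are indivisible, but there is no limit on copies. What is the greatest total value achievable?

615 pts

Best value-per-unit is option 1 at 41/3, and filling with it alone uses weight 15×3=45. No mix of the others beats 15×41 = 615.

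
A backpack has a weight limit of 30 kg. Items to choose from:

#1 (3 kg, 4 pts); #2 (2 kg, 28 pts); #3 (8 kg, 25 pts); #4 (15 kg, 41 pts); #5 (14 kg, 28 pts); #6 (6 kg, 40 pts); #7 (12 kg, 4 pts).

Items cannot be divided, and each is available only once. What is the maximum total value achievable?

This is a 0/1 knapsack; check combinations near the capacity.
- #2+#3+#5+#6: weight 2+8+14+6=30, value 28+25+28+40=121
- #1+#2+#4+#6: weight 3+2+15+6=26, value 4+28+41+40=113
- #2+#4+#6: weight 2+15+6=23, value 28+41+40=109
- #3+#4+#6: weight 8+15+6=29, value 25+41+40=106
Best: 121 pts.

121 pts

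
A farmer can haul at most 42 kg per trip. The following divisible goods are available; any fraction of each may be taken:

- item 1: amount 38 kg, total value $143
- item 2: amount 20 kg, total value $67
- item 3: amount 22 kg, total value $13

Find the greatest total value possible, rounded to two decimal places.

Take in order of value per unit:
- item 1 (143/38 per unit): all 38 → value 143, running total 143.00
- item 2 (67/20 per unit): 4 of 20 → value 4×67/20 = 13.4000, running total 156.40
Total 156.40.

156.40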